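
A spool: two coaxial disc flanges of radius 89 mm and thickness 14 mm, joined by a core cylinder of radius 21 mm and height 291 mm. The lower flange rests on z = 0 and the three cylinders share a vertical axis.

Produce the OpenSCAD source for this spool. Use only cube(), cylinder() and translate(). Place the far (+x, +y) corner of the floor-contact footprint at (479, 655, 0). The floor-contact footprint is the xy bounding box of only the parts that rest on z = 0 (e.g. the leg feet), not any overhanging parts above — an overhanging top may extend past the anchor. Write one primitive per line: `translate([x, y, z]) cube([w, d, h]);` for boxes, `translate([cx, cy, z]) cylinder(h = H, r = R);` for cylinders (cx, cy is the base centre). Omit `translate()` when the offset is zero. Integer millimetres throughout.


translate([390, 566, 0]) cylinder(h = 14, r = 89);
translate([390, 566, 14]) cylinder(h = 291, r = 21);
translate([390, 566, 305]) cylinder(h = 14, r = 89);


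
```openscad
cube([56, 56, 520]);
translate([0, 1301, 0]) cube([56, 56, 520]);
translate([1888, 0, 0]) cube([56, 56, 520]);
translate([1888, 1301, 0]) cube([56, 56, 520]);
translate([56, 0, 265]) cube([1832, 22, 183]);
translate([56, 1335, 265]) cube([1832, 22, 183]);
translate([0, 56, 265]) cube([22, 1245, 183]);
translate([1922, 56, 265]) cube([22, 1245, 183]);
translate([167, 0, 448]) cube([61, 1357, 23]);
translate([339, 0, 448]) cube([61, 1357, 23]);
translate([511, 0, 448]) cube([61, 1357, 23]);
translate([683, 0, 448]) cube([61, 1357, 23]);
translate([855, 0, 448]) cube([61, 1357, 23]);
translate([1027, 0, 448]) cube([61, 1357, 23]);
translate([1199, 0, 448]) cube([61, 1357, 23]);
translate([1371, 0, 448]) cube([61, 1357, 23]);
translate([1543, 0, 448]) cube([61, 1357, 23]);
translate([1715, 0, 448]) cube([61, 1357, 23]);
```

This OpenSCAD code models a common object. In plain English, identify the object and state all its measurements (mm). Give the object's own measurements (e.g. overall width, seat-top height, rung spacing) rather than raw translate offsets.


A bed frame 1944 mm long (x) by 1357 mm wide (y). Four 56×56 mm corner posts, 520 mm tall, at the corners of the footprint. Four rails of 22 mm thickness and 183 mm height run between adjacent posts with their undersides at z = 265 mm, their outer faces flush with the outside of the frame (the two x-running rails run between the posts' inner faces; the two y-running rails run between the posts' inner faces). 10 slats, each 61 mm wide (x) and 23 mm thick, lie across the top of the two x-running rails, running the full 1357 mm width of the frame in y; along x they sit between the end posts with a 111 mm gap after the −x posts and between neighbouring slats, leaving 112 mm before the +x posts.


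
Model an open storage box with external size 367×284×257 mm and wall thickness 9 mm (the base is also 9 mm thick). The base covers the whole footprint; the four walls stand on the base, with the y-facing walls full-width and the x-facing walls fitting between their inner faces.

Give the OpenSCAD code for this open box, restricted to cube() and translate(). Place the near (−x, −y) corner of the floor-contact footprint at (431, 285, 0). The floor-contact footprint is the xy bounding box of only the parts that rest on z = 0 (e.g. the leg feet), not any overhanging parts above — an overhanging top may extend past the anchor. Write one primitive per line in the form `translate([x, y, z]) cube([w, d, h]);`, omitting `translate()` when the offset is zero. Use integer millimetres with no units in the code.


translate([431, 285, 0]) cube([367, 284, 9]);
translate([431, 285, 9]) cube([367, 9, 248]);
translate([431, 560, 9]) cube([367, 9, 248]);
translate([431, 294, 9]) cube([9, 266, 248]);
translate([789, 294, 9]) cube([9, 266, 248]);


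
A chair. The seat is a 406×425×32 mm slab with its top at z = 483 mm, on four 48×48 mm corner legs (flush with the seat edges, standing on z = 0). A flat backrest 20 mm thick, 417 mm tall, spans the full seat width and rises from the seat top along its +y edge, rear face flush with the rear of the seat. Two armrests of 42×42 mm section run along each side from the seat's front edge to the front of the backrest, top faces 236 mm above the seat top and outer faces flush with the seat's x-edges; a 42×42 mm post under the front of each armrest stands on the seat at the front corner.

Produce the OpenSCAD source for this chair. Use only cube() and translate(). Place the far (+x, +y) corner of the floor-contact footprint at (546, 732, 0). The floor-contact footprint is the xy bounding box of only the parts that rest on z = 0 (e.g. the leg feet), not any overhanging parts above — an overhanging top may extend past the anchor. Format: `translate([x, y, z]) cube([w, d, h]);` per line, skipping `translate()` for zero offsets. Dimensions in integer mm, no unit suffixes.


translate([140, 307, 451]) cube([406, 425, 32]);
translate([140, 307, 0]) cube([48, 48, 451]);
translate([498, 307, 0]) cube([48, 48, 451]);
translate([140, 684, 0]) cube([48, 48, 451]);
translate([498, 684, 0]) cube([48, 48, 451]);
translate([140, 712, 483]) cube([406, 20, 417]);
translate([140, 307, 677]) cube([42, 405, 42]);
translate([504, 307, 677]) cube([42, 405, 42]);
translate([140, 307, 483]) cube([42, 42, 194]);
translate([504, 307, 483]) cube([42, 42, 194]);


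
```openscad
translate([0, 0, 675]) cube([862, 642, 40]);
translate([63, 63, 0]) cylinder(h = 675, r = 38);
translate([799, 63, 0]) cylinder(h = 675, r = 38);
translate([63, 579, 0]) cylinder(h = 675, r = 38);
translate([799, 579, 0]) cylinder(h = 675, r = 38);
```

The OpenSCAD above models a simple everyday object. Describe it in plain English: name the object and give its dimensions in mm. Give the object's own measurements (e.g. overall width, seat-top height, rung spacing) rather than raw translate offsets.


A table: top 862 mm (x) × 642 mm (y), 40 mm thick, upper face at z = 715 mm, on four round legs of 76 mm diameter, each leg's bounding box inset 25 mm from the nearest pair of top edges from z = 0 to the bottom of the top.


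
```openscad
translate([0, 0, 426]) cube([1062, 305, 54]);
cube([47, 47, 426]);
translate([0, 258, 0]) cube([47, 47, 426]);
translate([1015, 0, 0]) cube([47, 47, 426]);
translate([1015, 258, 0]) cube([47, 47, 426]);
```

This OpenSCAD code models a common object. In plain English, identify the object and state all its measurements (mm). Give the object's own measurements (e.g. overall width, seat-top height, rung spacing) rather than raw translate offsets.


A long wooden bench with a 1062 mm (x) × 305 mm (y) seat, 54 mm thick, its top surface 480 mm above the floor. Four 47 mm square legs at the seat corners, flush with the edges, run from z = 0 to the seat underside.


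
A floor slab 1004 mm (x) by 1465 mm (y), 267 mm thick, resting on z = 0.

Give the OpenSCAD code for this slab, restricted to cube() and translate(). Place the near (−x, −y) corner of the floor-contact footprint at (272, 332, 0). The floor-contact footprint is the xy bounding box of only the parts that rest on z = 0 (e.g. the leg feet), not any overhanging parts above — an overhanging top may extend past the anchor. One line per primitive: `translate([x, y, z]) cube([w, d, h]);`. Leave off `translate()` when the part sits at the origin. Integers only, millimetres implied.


translate([272, 332, 0]) cube([1004, 1465, 267]);


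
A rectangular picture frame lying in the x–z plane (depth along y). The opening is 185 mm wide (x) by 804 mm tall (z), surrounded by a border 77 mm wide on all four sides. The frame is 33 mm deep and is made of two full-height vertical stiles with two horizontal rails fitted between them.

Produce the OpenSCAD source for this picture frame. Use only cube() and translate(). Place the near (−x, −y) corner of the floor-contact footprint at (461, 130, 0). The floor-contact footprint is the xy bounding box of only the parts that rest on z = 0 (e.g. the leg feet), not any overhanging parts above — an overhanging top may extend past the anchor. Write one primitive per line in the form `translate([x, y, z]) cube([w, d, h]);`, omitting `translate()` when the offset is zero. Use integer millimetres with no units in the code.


translate([461, 130, 0]) cube([77, 33, 958]);
translate([723, 130, 0]) cube([77, 33, 958]);
translate([538, 130, 0]) cube([185, 33, 77]);
translate([538, 130, 881]) cube([185, 33, 77]);


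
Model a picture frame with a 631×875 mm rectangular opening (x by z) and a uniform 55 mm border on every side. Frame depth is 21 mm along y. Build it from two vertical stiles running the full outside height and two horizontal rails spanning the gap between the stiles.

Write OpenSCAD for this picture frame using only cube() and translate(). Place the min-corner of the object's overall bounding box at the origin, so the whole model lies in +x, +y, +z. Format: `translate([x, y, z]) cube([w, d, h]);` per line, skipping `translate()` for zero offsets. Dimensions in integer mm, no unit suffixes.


cube([55, 21, 985]);
translate([686, 0, 0]) cube([55, 21, 985]);
translate([55, 0, 0]) cube([631, 21, 55]);
translate([55, 0, 930]) cube([631, 21, 55]);


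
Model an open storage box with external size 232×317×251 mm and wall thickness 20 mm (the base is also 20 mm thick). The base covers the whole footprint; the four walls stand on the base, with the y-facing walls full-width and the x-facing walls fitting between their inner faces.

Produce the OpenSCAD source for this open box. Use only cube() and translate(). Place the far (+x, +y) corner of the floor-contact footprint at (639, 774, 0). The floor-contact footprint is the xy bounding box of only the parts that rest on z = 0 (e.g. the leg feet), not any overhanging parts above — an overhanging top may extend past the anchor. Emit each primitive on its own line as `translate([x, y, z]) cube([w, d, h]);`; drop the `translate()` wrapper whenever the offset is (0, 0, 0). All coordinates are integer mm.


translate([407, 457, 0]) cube([232, 317, 20]);
translate([407, 457, 20]) cube([232, 20, 231]);
translate([407, 754, 20]) cube([232, 20, 231]);
translate([407, 477, 20]) cube([20, 277, 231]);
translate([619, 477, 20]) cube([20, 277, 231]);


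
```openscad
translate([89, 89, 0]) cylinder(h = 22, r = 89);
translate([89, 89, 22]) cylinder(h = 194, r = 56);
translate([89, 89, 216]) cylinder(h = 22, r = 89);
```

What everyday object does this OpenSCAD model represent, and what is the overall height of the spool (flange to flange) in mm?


A spool. The overall height is 238 mm.

Three coaxial cylinders, large–small–large — a spool. Two 22 mm flanges and a 194 mm core give 22 + 194 + 22 = 238 mm.


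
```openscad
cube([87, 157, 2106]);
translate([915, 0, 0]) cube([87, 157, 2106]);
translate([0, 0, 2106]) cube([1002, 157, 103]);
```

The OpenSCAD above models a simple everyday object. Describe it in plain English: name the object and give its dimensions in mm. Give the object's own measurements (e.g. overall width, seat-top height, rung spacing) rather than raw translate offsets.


A door frame. The clear opening is 828 mm wide and 2106 mm high. Two 87 mm wide jambs, 157 mm deep, stand either side of the opening from the floor to the top of the opening. A 103 mm thick head sits across the top of both jambs, spanning the full outside width of the frame.


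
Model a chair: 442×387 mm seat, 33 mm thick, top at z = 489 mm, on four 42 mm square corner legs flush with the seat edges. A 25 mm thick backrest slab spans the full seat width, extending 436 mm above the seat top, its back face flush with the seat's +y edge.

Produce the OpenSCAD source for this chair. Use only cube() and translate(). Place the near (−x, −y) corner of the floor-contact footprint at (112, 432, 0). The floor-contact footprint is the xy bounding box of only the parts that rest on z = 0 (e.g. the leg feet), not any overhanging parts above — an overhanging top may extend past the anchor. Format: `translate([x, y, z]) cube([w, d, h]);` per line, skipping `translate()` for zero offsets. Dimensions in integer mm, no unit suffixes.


translate([112, 432, 456]) cube([442, 387, 33]);
translate([112, 432, 0]) cube([42, 42, 456]);
translate([512, 432, 0]) cube([42, 42, 456]);
translate([112, 777, 0]) cube([42, 42, 456]);
translate([512, 777, 0]) cube([42, 42, 456]);
translate([112, 794, 489]) cube([442, 25, 436]);


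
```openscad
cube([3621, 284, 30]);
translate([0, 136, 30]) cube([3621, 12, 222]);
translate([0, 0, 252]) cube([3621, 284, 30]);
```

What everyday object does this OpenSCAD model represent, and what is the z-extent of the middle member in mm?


An I-beam. The web height is 222 mm.

Two wide flanges with a thin centred web — an I-beam. Overall 282 mm minus two 30 mm flanges gives a web of 282 − 2·30 = 222 mm.


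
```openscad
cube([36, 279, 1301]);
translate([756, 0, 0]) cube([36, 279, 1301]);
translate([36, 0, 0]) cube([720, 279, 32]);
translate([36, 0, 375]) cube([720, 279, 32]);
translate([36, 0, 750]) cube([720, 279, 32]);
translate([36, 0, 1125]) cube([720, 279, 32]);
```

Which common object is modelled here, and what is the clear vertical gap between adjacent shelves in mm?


A bookshelf. The clear shelf gap is 343 mm.

Two tall side panels with 4 horizontal boards between them — a bookshelf. The first two shelf undersides are at z = 0 and z = 375; with shelf thickness 32, the clear gap is 375 − 0 − 32 = 343 mm.


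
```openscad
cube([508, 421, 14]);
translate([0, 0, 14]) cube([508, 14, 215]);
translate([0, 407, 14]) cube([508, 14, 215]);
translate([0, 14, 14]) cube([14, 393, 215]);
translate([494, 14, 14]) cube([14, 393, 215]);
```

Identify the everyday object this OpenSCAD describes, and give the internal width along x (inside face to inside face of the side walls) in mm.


An open box. The internal width is 480 mm.

A 508×421 base slab with four walls standing on it — an open box. The base is 508 mm wide and the walls are 14 mm thick, so the internal width is 508 − 2 × 14 = 480 mm.


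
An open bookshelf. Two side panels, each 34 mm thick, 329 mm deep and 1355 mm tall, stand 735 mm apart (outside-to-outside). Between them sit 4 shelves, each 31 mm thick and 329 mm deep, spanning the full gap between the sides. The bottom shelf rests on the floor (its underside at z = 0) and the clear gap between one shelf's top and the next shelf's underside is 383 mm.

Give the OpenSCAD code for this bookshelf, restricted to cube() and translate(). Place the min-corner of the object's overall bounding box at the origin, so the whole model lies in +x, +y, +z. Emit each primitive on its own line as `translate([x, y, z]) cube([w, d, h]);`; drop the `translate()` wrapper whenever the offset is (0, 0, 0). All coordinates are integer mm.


cube([34, 329, 1355]);
translate([701, 0, 0]) cube([34, 329, 1355]);
translate([34, 0, 0]) cube([667, 329, 31]);
translate([34, 0, 414]) cube([667, 329, 31]);
translate([34, 0, 828]) cube([667, 329, 31]);
translate([34, 0, 1242]) cube([667, 329, 31]);


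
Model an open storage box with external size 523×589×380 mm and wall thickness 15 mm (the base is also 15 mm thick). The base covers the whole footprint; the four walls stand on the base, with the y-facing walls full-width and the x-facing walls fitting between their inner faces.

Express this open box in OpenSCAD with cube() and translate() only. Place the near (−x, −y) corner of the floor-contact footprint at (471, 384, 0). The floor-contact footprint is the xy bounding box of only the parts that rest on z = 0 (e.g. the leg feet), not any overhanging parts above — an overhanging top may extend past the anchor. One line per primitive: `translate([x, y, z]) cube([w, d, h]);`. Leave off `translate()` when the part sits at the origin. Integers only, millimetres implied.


translate([471, 384, 0]) cube([523, 589, 15]);
translate([471, 384, 15]) cube([523, 15, 365]);
translate([471, 958, 15]) cube([523, 15, 365]);
translate([471, 399, 15]) cube([15, 559, 365]);
translate([979, 399, 15]) cube([15, 559, 365]);


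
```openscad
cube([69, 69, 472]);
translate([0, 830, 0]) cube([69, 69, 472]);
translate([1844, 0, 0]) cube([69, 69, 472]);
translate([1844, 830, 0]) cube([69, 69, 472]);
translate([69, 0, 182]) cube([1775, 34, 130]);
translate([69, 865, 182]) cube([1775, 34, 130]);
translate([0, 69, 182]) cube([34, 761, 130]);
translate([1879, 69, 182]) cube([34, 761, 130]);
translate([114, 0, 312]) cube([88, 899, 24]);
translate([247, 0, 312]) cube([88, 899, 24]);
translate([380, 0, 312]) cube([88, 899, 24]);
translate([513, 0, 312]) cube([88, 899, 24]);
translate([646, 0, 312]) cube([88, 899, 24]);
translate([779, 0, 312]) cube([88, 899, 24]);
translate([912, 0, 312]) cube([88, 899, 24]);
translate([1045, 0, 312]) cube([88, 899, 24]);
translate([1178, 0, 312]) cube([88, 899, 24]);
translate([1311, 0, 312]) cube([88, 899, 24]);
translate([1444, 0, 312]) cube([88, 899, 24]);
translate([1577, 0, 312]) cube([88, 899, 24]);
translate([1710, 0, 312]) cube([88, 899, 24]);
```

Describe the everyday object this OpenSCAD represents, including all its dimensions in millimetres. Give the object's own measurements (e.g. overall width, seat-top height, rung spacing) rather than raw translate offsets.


A bed frame 1913 mm long (x) by 899 mm wide (y). Four 69×69 mm corner posts, 472 mm tall, at the corners of the footprint. Four rails of 34 mm thickness and 130 mm height run between adjacent posts with their undersides at z = 182 mm, their outer faces flush with the outside of the frame (the two x-running rails run between the posts' inner faces; the two y-running rails run between the posts' inner faces). 13 slats, each 88 mm wide (x) and 24 mm thick, lie across the top of the two x-running rails, running the full 899 mm width of the frame in y; along x they sit between the end posts with a 45 mm gap after the −x posts and between neighbouring slats, leaving 46 mm before the +x posts.


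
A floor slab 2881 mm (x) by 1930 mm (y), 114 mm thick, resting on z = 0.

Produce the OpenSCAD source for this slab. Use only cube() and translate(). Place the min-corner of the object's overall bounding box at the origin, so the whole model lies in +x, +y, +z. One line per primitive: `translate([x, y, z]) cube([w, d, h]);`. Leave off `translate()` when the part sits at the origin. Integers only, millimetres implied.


cube([2881, 1930, 114]);


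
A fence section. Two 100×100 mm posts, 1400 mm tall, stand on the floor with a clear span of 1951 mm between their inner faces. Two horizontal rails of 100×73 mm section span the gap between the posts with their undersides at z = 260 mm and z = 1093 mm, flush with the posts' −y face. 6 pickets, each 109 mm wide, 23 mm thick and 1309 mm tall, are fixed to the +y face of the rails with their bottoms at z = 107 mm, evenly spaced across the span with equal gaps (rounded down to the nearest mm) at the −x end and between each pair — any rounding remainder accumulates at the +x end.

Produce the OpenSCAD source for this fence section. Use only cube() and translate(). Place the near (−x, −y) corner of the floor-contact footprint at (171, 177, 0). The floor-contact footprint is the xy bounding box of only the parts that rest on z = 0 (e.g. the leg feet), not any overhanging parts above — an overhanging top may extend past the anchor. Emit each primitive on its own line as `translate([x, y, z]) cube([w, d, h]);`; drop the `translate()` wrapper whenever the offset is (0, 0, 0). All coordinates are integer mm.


translate([171, 177, 0]) cube([100, 100, 1400]);
translate([2222, 177, 0]) cube([100, 100, 1400]);
translate([271, 177, 260]) cube([1951, 100, 73]);
translate([271, 177, 1093]) cube([1951, 100, 73]);
translate([456, 277, 107]) cube([109, 23, 1309]);
translate([750, 277, 107]) cube([109, 23, 1309]);
translate([1044, 277, 107]) cube([109, 23, 1309]);
translate([1338, 277, 107]) cube([109, 23, 1309]);
translate([1632, 277, 107]) cube([109, 23, 1309]);
translate([1926, 277, 107]) cube([109, 23, 1309]);


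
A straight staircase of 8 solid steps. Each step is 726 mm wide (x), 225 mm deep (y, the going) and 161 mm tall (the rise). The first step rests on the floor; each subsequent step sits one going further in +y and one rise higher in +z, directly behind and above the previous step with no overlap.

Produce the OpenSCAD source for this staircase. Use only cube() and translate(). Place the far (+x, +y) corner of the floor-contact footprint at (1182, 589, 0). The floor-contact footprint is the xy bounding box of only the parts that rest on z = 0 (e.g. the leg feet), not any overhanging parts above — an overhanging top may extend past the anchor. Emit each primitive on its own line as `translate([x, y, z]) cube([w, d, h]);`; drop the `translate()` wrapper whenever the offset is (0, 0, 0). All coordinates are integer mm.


translate([456, 364, 0]) cube([726, 225, 161]);
translate([456, 589, 161]) cube([726, 225, 161]);
translate([456, 814, 322]) cube([726, 225, 161]);
translate([456, 1039, 483]) cube([726, 225, 161]);
translate([456, 1264, 644]) cube([726, 225, 161]);
translate([456, 1489, 805]) cube([726, 225, 161]);
translate([456, 1714, 966]) cube([726, 225, 161]);
translate([456, 1939, 1127]) cube([726, 225, 161]);


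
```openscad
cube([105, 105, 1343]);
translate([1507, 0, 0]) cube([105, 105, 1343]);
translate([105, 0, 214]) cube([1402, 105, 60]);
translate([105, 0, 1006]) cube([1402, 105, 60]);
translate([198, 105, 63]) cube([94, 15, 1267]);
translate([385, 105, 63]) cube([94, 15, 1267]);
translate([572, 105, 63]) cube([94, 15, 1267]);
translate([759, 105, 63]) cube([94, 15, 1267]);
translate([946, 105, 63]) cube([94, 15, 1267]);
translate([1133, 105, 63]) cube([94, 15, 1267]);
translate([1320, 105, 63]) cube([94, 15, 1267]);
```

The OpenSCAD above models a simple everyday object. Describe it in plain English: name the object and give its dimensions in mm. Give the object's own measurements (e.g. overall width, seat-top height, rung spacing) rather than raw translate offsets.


A fence section. Two 105×105 mm posts, 1343 mm tall, stand on the floor with a clear span of 1402 mm between their inner faces. Two horizontal rails of 105×60 mm section span the gap between the posts with their undersides at z = 214 mm and z = 1006 mm, flush with the posts' −y face. 7 pickets, each 94 mm wide, 15 mm thick and 1267 mm tall, are fixed to the +y face of the rails with their bottoms at z = 63 mm, spaced across the span with a 93 mm gap after the −x post and between neighbouring pickets and before the +x post.


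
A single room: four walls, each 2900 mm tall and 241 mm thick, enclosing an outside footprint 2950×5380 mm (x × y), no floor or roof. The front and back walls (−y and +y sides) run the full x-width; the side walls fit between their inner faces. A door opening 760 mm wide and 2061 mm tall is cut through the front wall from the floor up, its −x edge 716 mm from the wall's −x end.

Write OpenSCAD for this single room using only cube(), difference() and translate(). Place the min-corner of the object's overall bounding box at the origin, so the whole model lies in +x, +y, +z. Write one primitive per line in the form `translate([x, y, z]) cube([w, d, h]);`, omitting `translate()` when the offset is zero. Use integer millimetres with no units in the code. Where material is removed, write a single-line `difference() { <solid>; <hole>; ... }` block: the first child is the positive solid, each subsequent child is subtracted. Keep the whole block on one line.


difference() { cube([2950, 241, 2900]); translate([716, 0, 0]) cube([760, 241, 2061]); }
translate([0, 5139, 0]) cube([2950, 241, 2900]);
translate([0, 241, 0]) cube([241, 4898, 2900]);
translate([2709, 241, 0]) cube([241, 4898, 2900]);


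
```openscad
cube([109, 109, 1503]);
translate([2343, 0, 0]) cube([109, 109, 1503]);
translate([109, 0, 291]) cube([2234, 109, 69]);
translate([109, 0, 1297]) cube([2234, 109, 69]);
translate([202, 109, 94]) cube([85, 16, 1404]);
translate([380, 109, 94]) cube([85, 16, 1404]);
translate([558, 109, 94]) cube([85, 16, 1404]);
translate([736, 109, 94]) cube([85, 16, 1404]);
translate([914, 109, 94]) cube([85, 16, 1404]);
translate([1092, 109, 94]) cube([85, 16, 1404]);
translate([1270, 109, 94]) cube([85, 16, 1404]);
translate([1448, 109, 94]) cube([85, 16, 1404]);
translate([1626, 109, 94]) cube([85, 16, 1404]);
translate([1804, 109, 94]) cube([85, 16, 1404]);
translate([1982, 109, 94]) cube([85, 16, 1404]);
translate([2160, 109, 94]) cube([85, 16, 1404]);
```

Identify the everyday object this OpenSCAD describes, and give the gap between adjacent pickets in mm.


A fence section. The picket gap is 93 mm.

Two posts, two rails, 12 pickets — a fence section. Span 2234 mm holds 12 pickets of 85 mm with 13 equal gaps: ⌊(2234 − 12·85) / 13⌋ = 93 mm.


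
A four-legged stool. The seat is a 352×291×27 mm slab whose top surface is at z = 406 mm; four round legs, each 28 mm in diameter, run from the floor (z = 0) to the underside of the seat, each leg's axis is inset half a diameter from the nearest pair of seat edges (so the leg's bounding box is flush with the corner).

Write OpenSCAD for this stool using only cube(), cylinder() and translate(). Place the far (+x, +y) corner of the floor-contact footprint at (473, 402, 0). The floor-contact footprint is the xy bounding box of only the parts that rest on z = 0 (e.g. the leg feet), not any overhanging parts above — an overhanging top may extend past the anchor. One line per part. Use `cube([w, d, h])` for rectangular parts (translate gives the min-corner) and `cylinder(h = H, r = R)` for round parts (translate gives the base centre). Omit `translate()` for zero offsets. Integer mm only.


translate([121, 111, 379]) cube([352, 291, 27]);
translate([135, 125, 0]) cylinder(h = 379, r = 14);
translate([459, 125, 0]) cylinder(h = 379, r = 14);
translate([135, 388, 0]) cylinder(h = 379, r = 14);
translate([459, 388, 0]) cylinder(h = 379, r = 14);


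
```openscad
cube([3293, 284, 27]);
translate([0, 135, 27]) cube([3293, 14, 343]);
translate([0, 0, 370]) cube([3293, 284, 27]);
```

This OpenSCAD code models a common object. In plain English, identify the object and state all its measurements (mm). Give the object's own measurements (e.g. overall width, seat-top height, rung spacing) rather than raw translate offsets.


An I-beam lying along x, 3293 mm long. Overall section height 397 mm. Two flanges 284 mm wide (y) and 27 mm thick, one on the floor and one at the top; a web 14 mm thick runs between them, centred on the flange width.


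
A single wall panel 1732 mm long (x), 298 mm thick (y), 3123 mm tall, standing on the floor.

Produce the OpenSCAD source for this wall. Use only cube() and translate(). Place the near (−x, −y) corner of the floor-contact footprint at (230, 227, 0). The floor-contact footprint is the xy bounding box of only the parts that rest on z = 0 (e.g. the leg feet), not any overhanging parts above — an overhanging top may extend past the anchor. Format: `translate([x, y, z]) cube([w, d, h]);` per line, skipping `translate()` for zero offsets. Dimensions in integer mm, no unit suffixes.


translate([230, 227, 0]) cube([1732, 298, 3123]);


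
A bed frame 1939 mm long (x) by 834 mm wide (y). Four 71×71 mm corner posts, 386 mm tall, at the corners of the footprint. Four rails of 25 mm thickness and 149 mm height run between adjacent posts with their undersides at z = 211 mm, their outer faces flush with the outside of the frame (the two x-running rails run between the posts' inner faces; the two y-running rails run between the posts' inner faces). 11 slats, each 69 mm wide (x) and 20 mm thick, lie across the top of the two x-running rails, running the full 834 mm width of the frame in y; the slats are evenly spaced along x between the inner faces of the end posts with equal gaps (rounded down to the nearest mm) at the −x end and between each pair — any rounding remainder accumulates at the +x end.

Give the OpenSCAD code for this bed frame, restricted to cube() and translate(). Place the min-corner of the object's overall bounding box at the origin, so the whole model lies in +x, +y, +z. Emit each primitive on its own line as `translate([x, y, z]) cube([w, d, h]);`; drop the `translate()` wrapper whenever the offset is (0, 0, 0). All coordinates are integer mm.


cube([71, 71, 386]);
translate([0, 763, 0]) cube([71, 71, 386]);
translate([1868, 0, 0]) cube([71, 71, 386]);
translate([1868, 763, 0]) cube([71, 71, 386]);
translate([71, 0, 211]) cube([1797, 25, 149]);
translate([71, 809, 211]) cube([1797, 25, 149]);
translate([0, 71, 211]) cube([25, 692, 149]);
translate([1914, 71, 211]) cube([25, 692, 149]);
translate([157, 0, 360]) cube([69, 834, 20]);
translate([312, 0, 360]) cube([69, 834, 20]);
translate([467, 0, 360]) cube([69, 834, 20]);
translate([622, 0, 360]) cube([69, 834, 20]);
translate([777, 0, 360]) cube([69, 834, 20]);
translate([932, 0, 360]) cube([69, 834, 20]);
translate([1087, 0, 360]) cube([69, 834, 20]);
translate([1242, 0, 360]) cube([69, 834, 20]);
translate([1397, 0, 360]) cube([69, 834, 20]);
translate([1552, 0, 360]) cube([69, 834, 20]);
translate([1707, 0, 360]) cube([69, 834, 20]);


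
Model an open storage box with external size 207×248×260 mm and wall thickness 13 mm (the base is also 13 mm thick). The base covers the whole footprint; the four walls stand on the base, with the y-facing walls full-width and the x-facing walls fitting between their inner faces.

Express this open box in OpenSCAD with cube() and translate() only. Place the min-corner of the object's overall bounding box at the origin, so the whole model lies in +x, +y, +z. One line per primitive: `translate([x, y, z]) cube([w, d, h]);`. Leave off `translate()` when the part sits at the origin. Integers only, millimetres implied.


cube([207, 248, 13]);
translate([0, 0, 13]) cube([207, 13, 247]);
translate([0, 235, 13]) cube([207, 13, 247]);
translate([0, 13, 13]) cube([13, 222, 247]);
translate([194, 13, 13]) cube([13, 222, 247]);


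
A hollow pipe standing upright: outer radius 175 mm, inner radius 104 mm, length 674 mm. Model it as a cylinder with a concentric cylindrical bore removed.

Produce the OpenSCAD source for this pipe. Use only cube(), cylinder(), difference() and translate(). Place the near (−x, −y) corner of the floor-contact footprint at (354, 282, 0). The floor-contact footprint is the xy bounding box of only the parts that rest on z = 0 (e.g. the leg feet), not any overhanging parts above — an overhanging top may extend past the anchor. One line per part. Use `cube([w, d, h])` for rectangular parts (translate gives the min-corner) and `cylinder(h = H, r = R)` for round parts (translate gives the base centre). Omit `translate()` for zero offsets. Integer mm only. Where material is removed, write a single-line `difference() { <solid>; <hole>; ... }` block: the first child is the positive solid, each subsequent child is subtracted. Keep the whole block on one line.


difference() { translate([529, 457, 0]) cylinder(h = 674, r = 175); translate([529, 457, 0]) cylinder(h = 674, r = 104); }


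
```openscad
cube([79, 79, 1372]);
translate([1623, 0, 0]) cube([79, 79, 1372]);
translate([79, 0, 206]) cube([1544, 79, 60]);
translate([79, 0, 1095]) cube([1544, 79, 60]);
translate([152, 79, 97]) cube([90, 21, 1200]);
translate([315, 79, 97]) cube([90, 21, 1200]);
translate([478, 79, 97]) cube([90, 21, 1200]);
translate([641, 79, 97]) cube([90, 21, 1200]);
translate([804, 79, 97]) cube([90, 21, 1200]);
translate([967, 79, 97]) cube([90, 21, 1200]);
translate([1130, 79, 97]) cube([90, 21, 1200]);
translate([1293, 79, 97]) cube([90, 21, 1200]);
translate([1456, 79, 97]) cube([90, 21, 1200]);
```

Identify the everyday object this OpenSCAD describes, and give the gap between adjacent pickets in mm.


A fence section. The picket gap is 73 mm.

Two posts, two rails, 9 pickets — a fence section. Span 1544 mm holds 9 pickets of 90 mm with 10 equal gaps: ⌊(1544 − 9·90) / 10⌋ = 73 mm.


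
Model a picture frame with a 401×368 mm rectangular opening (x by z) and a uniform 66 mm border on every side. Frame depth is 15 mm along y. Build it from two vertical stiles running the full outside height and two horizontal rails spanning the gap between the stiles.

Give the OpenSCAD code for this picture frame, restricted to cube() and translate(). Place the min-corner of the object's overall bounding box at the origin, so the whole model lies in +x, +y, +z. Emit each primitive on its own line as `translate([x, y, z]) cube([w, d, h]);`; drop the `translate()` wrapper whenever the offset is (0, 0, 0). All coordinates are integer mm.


cube([66, 15, 500]);
translate([467, 0, 0]) cube([66, 15, 500]);
translate([66, 0, 0]) cube([401, 15, 66]);
translate([66, 0, 434]) cube([401, 15, 66]);


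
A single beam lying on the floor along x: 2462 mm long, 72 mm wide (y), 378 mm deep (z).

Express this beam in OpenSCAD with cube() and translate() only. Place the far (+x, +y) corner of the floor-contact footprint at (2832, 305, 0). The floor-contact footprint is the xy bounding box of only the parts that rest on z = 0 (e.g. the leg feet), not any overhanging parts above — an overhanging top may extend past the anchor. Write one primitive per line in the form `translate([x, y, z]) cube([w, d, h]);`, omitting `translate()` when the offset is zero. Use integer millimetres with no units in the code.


translate([370, 233, 0]) cube([2462, 72, 378]);


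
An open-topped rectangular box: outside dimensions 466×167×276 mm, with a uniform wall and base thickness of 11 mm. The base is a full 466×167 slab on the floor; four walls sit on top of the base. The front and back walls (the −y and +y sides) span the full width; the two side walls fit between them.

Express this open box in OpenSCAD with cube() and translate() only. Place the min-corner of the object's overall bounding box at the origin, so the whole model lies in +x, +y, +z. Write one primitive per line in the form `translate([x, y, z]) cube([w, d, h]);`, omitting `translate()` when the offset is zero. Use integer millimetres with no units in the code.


cube([466, 167, 11]);
translate([0, 0, 11]) cube([466, 11, 265]);
translate([0, 156, 11]) cube([466, 11, 265]);
translate([0, 11, 11]) cube([11, 145, 265]);
translate([455, 11, 11]) cube([11, 145, 265]);


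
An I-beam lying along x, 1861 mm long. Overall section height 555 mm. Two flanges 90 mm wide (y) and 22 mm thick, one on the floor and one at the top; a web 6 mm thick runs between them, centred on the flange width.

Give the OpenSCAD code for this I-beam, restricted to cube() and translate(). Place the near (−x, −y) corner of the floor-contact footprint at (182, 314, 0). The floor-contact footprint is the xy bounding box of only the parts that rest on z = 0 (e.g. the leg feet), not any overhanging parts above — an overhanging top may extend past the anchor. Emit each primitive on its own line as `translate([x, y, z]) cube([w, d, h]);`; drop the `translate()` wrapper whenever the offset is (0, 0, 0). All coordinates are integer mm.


translate([182, 314, 0]) cube([1861, 90, 22]);
translate([182, 356, 22]) cube([1861, 6, 511]);
translate([182, 314, 533]) cube([1861, 90, 22]);


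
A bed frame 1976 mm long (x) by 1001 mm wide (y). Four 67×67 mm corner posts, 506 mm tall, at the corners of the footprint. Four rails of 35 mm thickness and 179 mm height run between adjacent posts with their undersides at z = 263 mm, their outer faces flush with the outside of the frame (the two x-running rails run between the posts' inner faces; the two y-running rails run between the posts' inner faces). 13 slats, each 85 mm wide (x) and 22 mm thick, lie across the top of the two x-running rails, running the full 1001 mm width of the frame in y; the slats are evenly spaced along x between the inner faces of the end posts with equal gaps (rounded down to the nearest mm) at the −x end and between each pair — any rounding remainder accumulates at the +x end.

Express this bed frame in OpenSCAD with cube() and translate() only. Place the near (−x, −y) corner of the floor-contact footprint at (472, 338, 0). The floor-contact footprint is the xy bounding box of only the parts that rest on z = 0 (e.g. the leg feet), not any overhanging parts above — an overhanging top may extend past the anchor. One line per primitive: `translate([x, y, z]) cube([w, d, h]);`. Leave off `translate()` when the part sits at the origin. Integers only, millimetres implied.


translate([472, 338, 0]) cube([67, 67, 506]);
translate([472, 1272, 0]) cube([67, 67, 506]);
translate([2381, 338, 0]) cube([67, 67, 506]);
translate([2381, 1272, 0]) cube([67, 67, 506]);
translate([539, 338, 263]) cube([1842, 35, 179]);
translate([539, 1304, 263]) cube([1842, 35, 179]);
translate([472, 405, 263]) cube([35, 867, 179]);
translate([2413, 405, 263]) cube([35, 867, 179]);
translate([591, 338, 442]) cube([85, 1001, 22]);
translate([728, 338, 442]) cube([85, 1001, 22]);
translate([865, 338, 442]) cube([85, 1001, 22]);
translate([1002, 338, 442]) cube([85, 1001, 22]);
translate([1139, 338, 442]) cube([85, 1001, 22]);
translate([1276, 338, 442]) cube([85, 1001, 22]);
translate([1413, 338, 442]) cube([85, 1001, 22]);
translate([1550, 338, 442]) cube([85, 1001, 22]);
translate([1687, 338, 442]) cube([85, 1001, 22]);
translate([1824, 338, 442]) cube([85, 1001, 22]);
translate([1961, 338, 442]) cube([85, 1001, 22]);
translate([2098, 338, 442]) cube([85, 1001, 22]);
translate([2235, 338, 442]) cube([85, 1001, 22]);


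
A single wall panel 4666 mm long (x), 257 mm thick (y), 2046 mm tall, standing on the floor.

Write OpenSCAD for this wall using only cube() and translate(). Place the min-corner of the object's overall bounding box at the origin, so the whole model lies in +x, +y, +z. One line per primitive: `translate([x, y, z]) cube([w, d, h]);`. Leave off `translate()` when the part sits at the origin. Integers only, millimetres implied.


cube([4666, 257, 2046]);


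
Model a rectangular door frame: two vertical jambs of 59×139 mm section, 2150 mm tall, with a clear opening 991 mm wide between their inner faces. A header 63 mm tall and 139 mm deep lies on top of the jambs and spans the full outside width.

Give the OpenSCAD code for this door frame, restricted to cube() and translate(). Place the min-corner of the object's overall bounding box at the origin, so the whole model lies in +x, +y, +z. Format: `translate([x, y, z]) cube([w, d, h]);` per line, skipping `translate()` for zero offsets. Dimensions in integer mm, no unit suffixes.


cube([59, 139, 2150]);
translate([1050, 0, 0]) cube([59, 139, 2150]);
translate([0, 0, 2150]) cube([1109, 139, 63]);


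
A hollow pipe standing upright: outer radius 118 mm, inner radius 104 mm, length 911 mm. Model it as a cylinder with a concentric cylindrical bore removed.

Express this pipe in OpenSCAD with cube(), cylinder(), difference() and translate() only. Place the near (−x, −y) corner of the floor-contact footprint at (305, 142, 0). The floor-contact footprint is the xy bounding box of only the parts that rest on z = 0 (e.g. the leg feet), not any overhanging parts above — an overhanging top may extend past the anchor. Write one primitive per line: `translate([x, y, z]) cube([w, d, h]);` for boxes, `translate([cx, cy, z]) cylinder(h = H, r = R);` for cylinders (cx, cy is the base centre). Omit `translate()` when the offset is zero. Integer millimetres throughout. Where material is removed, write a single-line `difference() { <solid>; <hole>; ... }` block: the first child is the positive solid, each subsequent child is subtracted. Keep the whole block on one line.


difference() { translate([423, 260, 0]) cylinder(h = 911, r = 118); translate([423, 260, 0]) cylinder(h = 911, r = 104); }


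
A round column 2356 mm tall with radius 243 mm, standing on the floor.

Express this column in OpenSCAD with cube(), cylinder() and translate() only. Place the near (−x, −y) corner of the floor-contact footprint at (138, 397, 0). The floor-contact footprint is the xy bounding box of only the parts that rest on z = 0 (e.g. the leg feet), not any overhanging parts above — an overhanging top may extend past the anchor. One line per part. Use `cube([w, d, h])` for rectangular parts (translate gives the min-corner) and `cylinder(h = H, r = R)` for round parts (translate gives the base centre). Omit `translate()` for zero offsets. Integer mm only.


translate([381, 640, 0]) cylinder(h = 2356, r = 243);
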